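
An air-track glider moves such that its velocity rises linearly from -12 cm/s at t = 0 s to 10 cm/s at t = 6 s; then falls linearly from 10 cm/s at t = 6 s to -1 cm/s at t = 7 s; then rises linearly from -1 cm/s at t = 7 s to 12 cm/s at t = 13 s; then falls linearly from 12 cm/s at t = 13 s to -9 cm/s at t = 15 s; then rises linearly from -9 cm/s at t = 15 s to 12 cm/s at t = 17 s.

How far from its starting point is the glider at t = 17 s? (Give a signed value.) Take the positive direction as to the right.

Displacement is the signed area under the v-t curve.
0–6 s: ½(-12 + 10)(6) = -6 cm
6–7 s: ½(10 + -1)(1) = 4.5 cm
7–13 s: ½(-1 + 12)(6) = 33 cm
13–15 s: ½(12 + -9)(2) = 3 cm
15–17 s: ½(-9 + 12)(2) = 3 cm
Net displacement = 37.5 cm

37.5 cm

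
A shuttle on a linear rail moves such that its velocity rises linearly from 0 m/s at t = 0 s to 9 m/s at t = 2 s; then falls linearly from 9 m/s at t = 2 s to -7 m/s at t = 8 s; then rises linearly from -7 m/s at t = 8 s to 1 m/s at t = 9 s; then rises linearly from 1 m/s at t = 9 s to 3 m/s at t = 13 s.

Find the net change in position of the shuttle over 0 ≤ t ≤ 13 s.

20 m

Net displacement equals the area under the velocity-time graph (areas below the axis count negative).
0–2 s: ½(0 + 9)(2) = 9 m
2–8 s: ½(9 + -7)(6) = 6 m
8–9 s: ½(-7 + 1)(1) = -3 m
9–13 s: ½(1 + 3)(4) = 8 m
Net displacement = 20 m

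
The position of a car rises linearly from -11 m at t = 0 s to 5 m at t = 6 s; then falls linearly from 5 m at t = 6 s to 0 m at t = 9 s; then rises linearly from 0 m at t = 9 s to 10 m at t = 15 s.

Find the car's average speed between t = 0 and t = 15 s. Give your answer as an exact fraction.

31/15 m/s

Average speed = (total path length)/(elapsed time); on a piecewise-linear x-t graph the path length is Σ|Δx|.
0–6 s: |Δx| = |5 − -11| = 16 m
6–9 s: |Δx| = |0 − 5| = 5 m
9–15 s: |Δx| = |10 − 0| = 10 m
Total path = 31 m; average speed = 31/15 = 31/15 m/s.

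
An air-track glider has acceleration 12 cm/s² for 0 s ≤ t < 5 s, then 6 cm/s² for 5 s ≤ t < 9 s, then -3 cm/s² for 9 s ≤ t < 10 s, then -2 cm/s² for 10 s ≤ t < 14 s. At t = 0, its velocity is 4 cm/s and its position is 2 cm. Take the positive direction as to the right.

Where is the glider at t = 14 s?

On each constant-a segment, Δv = aΔt and Δx = v₀Δt + ½aΔt²; chain segment to segment.
0–5 s: v starts 4 cm/s; Δx = 4·5 + ½·12·5² = 170 cm; v ends 64 cm/s.
5–9 s: v starts 64 cm/s; Δx = 64·4 + ½·6·4² = 304 cm; v ends 88 cm/s.
9–10 s: v starts 88 cm/s; Δx = 88·1 + ½·-3·1² = 86.5 cm; v ends 85 cm/s.
10–14 s: v starts 85 cm/s; Δx = 85·4 + ½·-2·4² = 324 cm; v ends 77 cm/s.
x(14) = 2 + Σ Δx = 886.5 cm.

886.5 cm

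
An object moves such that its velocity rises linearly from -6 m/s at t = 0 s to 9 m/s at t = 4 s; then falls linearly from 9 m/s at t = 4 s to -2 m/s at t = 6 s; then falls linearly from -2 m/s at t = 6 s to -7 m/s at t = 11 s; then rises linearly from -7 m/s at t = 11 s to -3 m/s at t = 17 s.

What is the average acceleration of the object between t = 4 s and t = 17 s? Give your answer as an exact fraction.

Average acceleration = Δv/Δt = (-3 − 9)/(17 − 4) = -12/13 m/s².

-12/13 m/s²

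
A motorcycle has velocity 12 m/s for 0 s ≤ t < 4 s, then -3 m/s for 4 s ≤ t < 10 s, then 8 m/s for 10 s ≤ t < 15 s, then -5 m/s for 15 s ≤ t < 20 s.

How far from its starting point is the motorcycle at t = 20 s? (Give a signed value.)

45 m

Displacement is the signed area under the v-t curve.
0–4 s: 12 × 4 = 48 m
4–10 s: -3 × 6 = -18 m
10–15 s: 8 × 5 = 40 m
15–20 s: -5 × 5 = -25 m
Net displacement = 45 m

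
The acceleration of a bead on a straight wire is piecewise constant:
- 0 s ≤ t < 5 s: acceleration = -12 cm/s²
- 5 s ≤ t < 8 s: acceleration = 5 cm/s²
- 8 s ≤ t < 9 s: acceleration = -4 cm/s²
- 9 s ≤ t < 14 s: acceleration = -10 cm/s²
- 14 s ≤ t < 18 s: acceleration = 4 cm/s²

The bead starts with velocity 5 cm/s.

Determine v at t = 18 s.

Δv equals the area under the a-t graph; then v = v₀ + Δv.
0–5 s: -12 × 5 = -60 cm/s
5–8 s: 5 × 3 = 15 cm/s
8–9 s: -4 × 1 = -4 cm/s
9–14 s: -10 × 5 = -50 cm/s
14–18 s: 4 × 4 = 16 cm/s
Δv = -83 cm/s, so v(18) = 5 + (-83) = -78 cm/s.

-78 cm/s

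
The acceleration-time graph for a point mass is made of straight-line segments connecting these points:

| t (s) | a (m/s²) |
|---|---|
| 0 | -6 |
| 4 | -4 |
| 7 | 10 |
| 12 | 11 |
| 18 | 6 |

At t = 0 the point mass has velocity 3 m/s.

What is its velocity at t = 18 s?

Δv equals the area under the a-t graph; then v = v₀ + Δv.
0–4 s: ½(-6 + -4)(4) = -20 m/s
4–7 s: ½(-4 + 10)(3) = 9 m/s
7–12 s: ½(10 + 11)(5) = 52.5 m/s
12–18 s: ½(11 + 6)(6) = 51 m/s
Δv = 92.5 m/s, so v(18) = 3 + (92.5) = 95.5 m/s.

95.5 m/s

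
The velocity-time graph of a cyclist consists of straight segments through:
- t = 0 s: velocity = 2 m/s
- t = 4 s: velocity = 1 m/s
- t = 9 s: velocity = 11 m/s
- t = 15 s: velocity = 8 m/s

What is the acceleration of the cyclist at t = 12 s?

Acceleration is the slope of the v-t graph on 9–15 s: (8 − 11)/(15 − 9) = -0.5 m/s².

-0.5 m/s²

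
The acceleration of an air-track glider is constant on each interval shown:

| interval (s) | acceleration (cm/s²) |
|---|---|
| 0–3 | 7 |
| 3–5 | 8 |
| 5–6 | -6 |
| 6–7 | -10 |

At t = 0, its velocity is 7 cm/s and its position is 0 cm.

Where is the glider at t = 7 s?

On each constant-a segment, Δv = aΔt and Δx = v₀Δt + ½aΔt²; chain segment to segment.
0–3 s: v starts 7 cm/s; Δx = 7·3 + ½·7·3² = 52.5 cm; v ends 28 cm/s.
3–5 s: v starts 28 cm/s; Δx = 28·2 + ½·8·2² = 72 cm; v ends 44 cm/s.
5–6 s: v starts 44 cm/s; Δx = 44·1 + ½·-6·1² = 41 cm; v ends 38 cm/s.
6–7 s: v starts 38 cm/s; Δx = 38·1 + ½·-10·1² = 33 cm; v ends 28 cm/s.
x(7) = 0 + Σ Δx = 198.5 cm.

198.5 cm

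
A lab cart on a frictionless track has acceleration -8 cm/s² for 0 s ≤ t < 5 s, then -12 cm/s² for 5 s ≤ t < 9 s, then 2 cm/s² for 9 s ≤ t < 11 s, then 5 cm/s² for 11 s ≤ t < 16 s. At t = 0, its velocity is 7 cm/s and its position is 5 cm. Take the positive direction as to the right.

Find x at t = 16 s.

On each constant-a segment, Δv = aΔt and Δx = v₀Δt + ½aΔt²; chain segment to segment.
0–5 s: v starts 7 cm/s; Δx = 7·5 + ½·-8·5² = -65 cm; v ends -33 cm/s.
5–9 s: v starts -33 cm/s; Δx = -33·4 + ½·-12·4² = -228 cm; v ends -81 cm/s.
9–11 s: v starts -81 cm/s; Δx = -81·2 + ½·2·2² = -158 cm; v ends -77 cm/s.
11–16 s: v starts -77 cm/s; Δx = -77·5 + ½·5·5² = -322.5 cm; v ends -52 cm/s.
x(16) = 5 + Σ Δx = -768.5 cm.

-768.5 cm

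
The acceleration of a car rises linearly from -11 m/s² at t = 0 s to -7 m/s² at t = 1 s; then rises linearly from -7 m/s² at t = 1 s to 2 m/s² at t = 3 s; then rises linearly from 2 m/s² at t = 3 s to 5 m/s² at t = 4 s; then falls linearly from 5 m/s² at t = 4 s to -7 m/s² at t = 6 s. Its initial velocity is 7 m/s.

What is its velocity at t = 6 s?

Δv equals the area under the a-t graph; then v = v₀ + Δv.
0–1 s: ½(-11 + -7)(1) = -9 m/s
1–3 s: ½(-7 + 2)(2) = -5 m/s
3–4 s: ½(2 + 5)(1) = 3.5 m/s
4–6 s: ½(5 + -7)(2) = -2 m/s
Δv = -12.5 m/s, so v(6) = 7 + (-12.5) = -5.5 m/s.

-5.5 m/s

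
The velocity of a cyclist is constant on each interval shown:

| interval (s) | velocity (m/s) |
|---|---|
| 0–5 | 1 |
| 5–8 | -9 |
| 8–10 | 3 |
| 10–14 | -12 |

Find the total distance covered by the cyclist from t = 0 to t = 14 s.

86 m

Distance (not displacement) is the total path length: add the absolute areas under v-t.
0–5 s: |1| × 5 = 5 m
5–8 s: |-9| × 3 = 27 m
8–10 s: |3| × 2 = 6 m
10–14 s: |-12| × 4 = 48 m
Total distance = 86 m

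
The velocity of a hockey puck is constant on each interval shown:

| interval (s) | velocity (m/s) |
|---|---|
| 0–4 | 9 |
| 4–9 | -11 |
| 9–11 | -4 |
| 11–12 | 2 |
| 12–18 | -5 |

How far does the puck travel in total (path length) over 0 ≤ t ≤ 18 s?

131 m

Distance (not displacement) is the total path length: add the absolute areas under v-t.
0–4 s: |9| × 4 = 36 m
4–9 s: |-11| × 5 = 55 m
9–11 s: |-4| × 2 = 8 m
11–12 s: |2| × 1 = 2 m
12–18 s: |-5| × 6 = 30 m
Total distance = 131 m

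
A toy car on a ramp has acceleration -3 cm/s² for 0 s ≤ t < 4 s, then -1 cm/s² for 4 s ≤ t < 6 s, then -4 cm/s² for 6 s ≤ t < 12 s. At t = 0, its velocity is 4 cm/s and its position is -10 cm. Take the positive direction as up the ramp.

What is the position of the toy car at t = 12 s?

-168 cm

On each constant-a segment, Δv = aΔt and Δx = v₀Δt + ½aΔt²; chain segment to segment.
0–4 s: v starts 4 cm/s; Δx = 4·4 + ½·-3·4² = -8 cm; v ends -8 cm/s.
4–6 s: v starts -8 cm/s; Δx = -8·2 + ½·-1·2² = -18 cm; v ends -10 cm/s.
6–12 s: v starts -10 cm/s; Δx = -10·6 + ½·-4·6² = -132 cm; v ends -34 cm/s.
x(12) = -10 + Σ Δx = -168 cm.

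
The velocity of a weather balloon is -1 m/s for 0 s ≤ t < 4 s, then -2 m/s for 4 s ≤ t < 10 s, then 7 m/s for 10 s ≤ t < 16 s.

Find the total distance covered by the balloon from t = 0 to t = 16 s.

Total distance travelled is ∫|v| dt — sum the magnitudes of each area piece.
0–4 s: |-1| × 4 = 4 m
4–10 s: |-2| × 6 = 12 m
10–16 s: |7| × 6 = 42 m
Total distance = 58 m

58 m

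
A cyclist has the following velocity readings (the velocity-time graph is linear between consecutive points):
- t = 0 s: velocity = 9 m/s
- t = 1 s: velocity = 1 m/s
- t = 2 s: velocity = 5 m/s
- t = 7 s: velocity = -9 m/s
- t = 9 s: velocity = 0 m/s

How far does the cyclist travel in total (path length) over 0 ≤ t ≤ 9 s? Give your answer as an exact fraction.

Distance (not displacement) is the total path length: add the absolute areas under v-t.
0–1 s: |½(9 + 1)(1)| = 5 m
1–2 s: |½(1 + 5)(1)| = 3 m
2–7 s: v = 0 at t = 53/14 s; triangle areas 125/28 + 405/28 = 265/14 m
7–9 s: |½(-9 + 0)(2)| = 9 m
Total distance = 503/14 m

503/14 m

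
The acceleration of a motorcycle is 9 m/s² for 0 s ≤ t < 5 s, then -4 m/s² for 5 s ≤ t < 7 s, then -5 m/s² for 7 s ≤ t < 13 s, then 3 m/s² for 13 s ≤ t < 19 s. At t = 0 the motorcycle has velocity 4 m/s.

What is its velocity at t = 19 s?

Δv equals the area under the a-t graph; then v = v₀ + Δv.
0–5 s: 9 × 5 = 45 m/s
5–7 s: -4 × 2 = -8 m/s
7–13 s: -5 × 6 = -30 m/s
13–19 s: 3 × 6 = 18 m/s
Δv = 25 m/s, so v(19) = 4 + (25) = 29 m/s.

29 m/s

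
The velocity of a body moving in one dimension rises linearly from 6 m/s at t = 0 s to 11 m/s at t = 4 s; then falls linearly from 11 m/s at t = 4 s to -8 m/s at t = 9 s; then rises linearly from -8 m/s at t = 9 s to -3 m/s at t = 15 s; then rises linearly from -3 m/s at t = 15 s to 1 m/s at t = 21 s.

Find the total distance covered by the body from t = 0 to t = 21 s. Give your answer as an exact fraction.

1878/19 m

Total distance travelled is ∫|v| dt — sum the magnitudes of each area piece.
0–4 s: |½(6 + 11)(4)| = 34 m
4–9 s: v = 0 at t = 131/19 s; triangle areas 605/38 + 160/19 = 925/38 m
9–15 s: |½(-8 + -3)(6)| = 33 m
15–21 s: v = 0 at t = 19.5 s; triangle areas 6.75 + 0.75 = 7.5 m
Total distance = 1878/19 m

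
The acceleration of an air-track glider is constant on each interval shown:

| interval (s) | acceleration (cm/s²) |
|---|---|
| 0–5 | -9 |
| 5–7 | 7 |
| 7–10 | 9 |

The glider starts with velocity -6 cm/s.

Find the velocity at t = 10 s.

Δv equals the area under the a-t graph; then v = v₀ + Δv.
0–5 s: -9 × 5 = -45 cm/s
5–7 s: 7 × 2 = 14 cm/s
7–10 s: 9 × 3 = 27 cm/s
Δv = -4 cm/s, so v(10) = -6 + (-4) = -10 cm/s.

-10 cm/s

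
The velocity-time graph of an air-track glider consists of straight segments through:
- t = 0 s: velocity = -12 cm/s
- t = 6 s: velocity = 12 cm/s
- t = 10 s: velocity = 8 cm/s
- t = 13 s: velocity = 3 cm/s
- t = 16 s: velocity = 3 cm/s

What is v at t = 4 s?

On 0–6 s the graph is linear from -12 to 12 cm/s: v(4) = -12 + (12 − -12)·(4 − 0)/(6 − 0) = 4 cm/s.

4 cm/s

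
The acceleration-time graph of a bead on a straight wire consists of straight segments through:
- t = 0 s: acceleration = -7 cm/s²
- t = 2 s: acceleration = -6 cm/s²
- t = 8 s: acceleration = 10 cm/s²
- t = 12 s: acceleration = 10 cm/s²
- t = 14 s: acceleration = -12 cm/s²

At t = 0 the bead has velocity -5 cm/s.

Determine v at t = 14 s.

Δv equals the area under the a-t graph; then v = v₀ + Δv.
0–2 s: ½(-7 + -6)(2) = -13 cm/s
2–8 s: ½(-6 + 10)(6) = 12 cm/s
8–12 s: 10 × 4 = 40 cm/s
12–14 s: ½(10 + -12)(2) = -2 cm/s
Δv = 37 cm/s, so v(14) = -5 + (37) = 32 cm/s.

32 cm/s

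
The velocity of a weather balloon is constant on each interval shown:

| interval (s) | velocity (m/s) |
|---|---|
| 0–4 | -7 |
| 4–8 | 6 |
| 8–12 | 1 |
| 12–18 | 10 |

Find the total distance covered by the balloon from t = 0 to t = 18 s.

116 m

Total distance travelled is ∫|v| dt — sum the magnitudes of each area piece.
0–4 s: |-7| × 4 = 28 m
4–8 s: |6| × 4 = 24 m
8–12 s: |1| × 4 = 4 m
12–18 s: |10| × 6 = 60 m
Total distance = 116 m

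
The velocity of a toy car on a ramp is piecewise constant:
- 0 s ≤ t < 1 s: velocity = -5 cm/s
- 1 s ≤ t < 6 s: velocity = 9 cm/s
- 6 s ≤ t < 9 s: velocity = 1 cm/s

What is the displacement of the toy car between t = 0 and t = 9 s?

43 cm

Displacement is the signed area under the v-t curve.
0–1 s: -5 × 1 = -5 cm
1–6 s: 9 × 5 = 45 cm
6–9 s: 1 × 3 = 3 cm
Net displacement = 43 cm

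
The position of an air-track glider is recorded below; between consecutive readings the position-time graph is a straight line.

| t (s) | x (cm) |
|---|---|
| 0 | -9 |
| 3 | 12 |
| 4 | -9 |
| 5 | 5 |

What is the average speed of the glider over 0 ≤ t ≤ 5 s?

11.2 cm/s

Average speed = (total path length)/(elapsed time); on a piecewise-linear x-t graph the path length is Σ|Δx|.
0–3 s: |Δx| = |12 − -9| = 21 cm
3–4 s: |Δx| = |-9 − 12| = 21 cm
4–5 s: |Δx| = |5 − -9| = 14 cm
Total path = 56 cm; average speed = 56/5 = 11.2 cm/s.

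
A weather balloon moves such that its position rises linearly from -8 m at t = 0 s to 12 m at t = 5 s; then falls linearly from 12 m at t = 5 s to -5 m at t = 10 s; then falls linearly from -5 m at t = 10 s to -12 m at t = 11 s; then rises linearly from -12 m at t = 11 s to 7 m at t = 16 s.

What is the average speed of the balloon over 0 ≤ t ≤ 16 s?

Average speed = (total path length)/(elapsed time); on a piecewise-linear x-t graph the path length is Σ|Δx|.
0–5 s: |Δx| = |12 − -8| = 20 m
5–10 s: |Δx| = |-5 − 12| = 17 m
10–11 s: |Δx| = |-12 − -5| = 7 m
11–16 s: |Δx| = |7 − -12| = 19 m
Total path = 63 m; average speed = 63/16 = 3.9375 m/s.

3.9375 m/s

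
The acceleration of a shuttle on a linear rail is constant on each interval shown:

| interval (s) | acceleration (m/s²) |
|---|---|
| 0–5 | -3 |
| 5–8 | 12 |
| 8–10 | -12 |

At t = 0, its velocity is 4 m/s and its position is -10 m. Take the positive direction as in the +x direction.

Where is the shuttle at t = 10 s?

On each constant-a segment, Δv = aΔt and Δx = v₀Δt + ½aΔt²; chain segment to segment.
0–5 s: v starts 4 m/s; Δx = 4·5 + ½·-3·5² = -17.5 m; v ends -11 m/s.
5–8 s: v starts -11 m/s; Δx = -11·3 + ½·12·3² = 21 m; v ends 25 m/s.
8–10 s: v starts 25 m/s; Δx = 25·2 + ½·-12·2² = 26 m; v ends 1 m/s.
x(10) = -10 + Σ Δx = 19.5 m.

19.5 m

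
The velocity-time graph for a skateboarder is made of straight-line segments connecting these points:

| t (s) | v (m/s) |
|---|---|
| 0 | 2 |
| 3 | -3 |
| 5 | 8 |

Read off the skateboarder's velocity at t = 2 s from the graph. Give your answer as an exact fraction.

-4/3 m/s

On 0–3 s the graph is linear from 2 to -3 m/s: v(2) = 2 + (-3 − 2)·(2 − 0)/(3 − 0) = -4/3 m/s.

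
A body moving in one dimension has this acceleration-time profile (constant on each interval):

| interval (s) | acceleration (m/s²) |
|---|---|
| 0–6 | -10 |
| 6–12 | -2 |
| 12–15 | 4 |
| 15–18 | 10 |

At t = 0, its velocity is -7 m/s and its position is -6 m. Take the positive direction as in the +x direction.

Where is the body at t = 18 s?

On each constant-a segment, Δv = aΔt and Δx = v₀Δt + ½aΔt²; chain segment to segment.
0–6 s: v starts -7 m/s; Δx = -7·6 + ½·-10·6² = -222 m; v ends -67 m/s.
6–12 s: v starts -67 m/s; Δx = -67·6 + ½·-2·6² = -438 m; v ends -79 m/s.
12–15 s: v starts -79 m/s; Δx = -79·3 + ½·4·3² = -219 m; v ends -67 m/s.
15–18 s: v starts -67 m/s; Δx = -67·3 + ½·10·3² = -156 m; v ends -37 m/s.
x(18) = -6 + Σ Δx = -1041 m.

-1041 m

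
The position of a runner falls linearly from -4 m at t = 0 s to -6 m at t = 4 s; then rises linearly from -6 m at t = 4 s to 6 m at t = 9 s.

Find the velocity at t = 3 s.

Velocity is the slope of the x-t graph on 0–4 s: (-6 − -4)/(4 − 0) = -0.5 m/s.

-0.5 m/s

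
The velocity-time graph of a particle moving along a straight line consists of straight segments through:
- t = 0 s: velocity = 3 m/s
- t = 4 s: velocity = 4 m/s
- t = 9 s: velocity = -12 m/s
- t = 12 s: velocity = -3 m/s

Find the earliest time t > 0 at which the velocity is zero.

t = 5.25 s

v changes sign on 4–9 s (from 4 to -12); the graph is linear there, so v = 0 at t = 4 + (-4)·(9 − 4)/(-12 − 4) = 5.25 s.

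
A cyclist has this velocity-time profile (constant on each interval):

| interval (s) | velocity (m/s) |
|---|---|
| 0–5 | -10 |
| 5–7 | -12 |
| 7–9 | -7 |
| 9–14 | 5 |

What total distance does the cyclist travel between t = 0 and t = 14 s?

Distance (not displacement) is the total path length: add the absolute areas under v-t.
0–5 s: |-10| × 5 = 50 m
5–7 s: |-12| × 2 = 24 m
7–9 s: |-7| × 2 = 14 m
9–14 s: |5| × 5 = 25 m
Total distance = 113 m

113 m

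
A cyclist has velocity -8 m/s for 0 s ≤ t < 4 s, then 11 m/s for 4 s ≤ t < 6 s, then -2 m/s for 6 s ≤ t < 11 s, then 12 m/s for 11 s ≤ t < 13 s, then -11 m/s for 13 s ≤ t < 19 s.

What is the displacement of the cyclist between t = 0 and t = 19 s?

-62 m

Displacement is the signed area under the v-t curve.
0–4 s: -8 × 4 = -32 m
4–6 s: 11 × 2 = 22 m
6–11 s: -2 × 5 = -10 m
11–13 s: 12 × 2 = 24 m
13–19 s: -11 × 6 = -66 m
Net displacement = -62 m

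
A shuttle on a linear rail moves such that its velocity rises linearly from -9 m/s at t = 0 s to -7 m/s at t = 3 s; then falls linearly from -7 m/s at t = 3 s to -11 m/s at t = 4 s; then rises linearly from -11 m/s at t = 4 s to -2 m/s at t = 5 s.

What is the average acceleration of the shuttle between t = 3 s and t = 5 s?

2.5 m/s²

Average acceleration = Δv/Δt = (-2 − -7)/(5 − 3) = 2.5 m/s².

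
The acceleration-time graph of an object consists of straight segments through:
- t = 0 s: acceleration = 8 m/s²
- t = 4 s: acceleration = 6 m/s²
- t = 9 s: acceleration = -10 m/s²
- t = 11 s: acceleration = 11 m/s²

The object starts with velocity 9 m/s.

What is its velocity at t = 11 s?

28 m/s

Δv equals the area under the a-t graph; then v = v₀ + Δv.
0–4 s: ½(8 + 6)(4) = 28 m/s
4–9 s: ½(6 + -10)(5) = -10 m/s
9–11 s: ½(-10 + 11)(2) = 1 m/s
Δv = 19 m/s, so v(11) = 9 + (19) = 28 m/s.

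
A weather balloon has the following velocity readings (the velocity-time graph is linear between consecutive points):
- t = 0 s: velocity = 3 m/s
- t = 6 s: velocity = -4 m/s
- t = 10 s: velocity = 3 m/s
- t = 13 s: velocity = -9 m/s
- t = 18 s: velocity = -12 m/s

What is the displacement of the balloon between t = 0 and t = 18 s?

Net displacement equals the area under the velocity-time graph (areas below the axis count negative).
0–6 s: ½(3 + -4)(6) = -3 m
6–10 s: ½(-4 + 3)(4) = -2 m
10–13 s: ½(3 + -9)(3) = -9 m
13–18 s: ½(-9 + -12)(5) = -52.5 m
Net displacement = -66.5 m

-66.5 m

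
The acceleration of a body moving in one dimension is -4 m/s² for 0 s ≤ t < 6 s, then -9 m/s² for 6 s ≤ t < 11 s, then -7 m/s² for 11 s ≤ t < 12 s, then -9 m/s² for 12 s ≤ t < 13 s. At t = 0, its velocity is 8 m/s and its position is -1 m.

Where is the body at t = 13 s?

-354.5 m

On each constant-a segment, Δv = aΔt and Δx = v₀Δt + ½aΔt²; chain segment to segment.
0–6 s: v starts 8 m/s; Δx = 8·6 + ½·-4·6² = -24 m; v ends -16 m/s.
6–11 s: v starts -16 m/s; Δx = -16·5 + ½·-9·5² = -192.5 m; v ends -61 m/s.
11–12 s: v starts -61 m/s; Δx = -61·1 + ½·-7·1² = -64.5 m; v ends -68 m/s.
12–13 s: v starts -68 m/s; Δx = -68·1 + ½·-9·1² = -72.5 m; v ends -77 m/s.
x(13) = -1 + Σ Δx = -354.5 m.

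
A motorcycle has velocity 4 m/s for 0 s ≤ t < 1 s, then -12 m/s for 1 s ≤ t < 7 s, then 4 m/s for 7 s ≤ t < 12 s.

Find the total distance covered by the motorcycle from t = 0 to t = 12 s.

96 m

Distance (not displacement) is the total path length: add the absolute areas under v-t.
0–1 s: |4| × 1 = 4 m
1–7 s: |-12| × 6 = 72 m
7–12 s: |4| × 5 = 20 m
Total distance = 96 m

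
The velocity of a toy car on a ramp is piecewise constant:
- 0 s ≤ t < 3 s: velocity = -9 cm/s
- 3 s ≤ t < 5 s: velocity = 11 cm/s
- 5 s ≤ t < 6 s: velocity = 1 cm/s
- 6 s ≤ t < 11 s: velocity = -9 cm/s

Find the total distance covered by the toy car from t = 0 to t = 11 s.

95 cm

Total distance travelled is ∫|v| dt — sum the magnitudes of each area piece.
0–3 s: |-9| × 3 = 27 cm
3–5 s: |11| × 2 = 22 cm
5–6 s: |1| × 1 = 1 cm
6–11 s: |-9| × 5 = 45 cm
Total distance = 95 cm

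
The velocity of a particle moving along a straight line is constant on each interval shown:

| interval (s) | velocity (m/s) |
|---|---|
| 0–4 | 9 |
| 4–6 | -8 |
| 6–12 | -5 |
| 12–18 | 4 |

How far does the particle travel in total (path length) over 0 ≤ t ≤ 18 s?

Distance (not displacement) is the total path length: add the absolute areas under v-t.
0–4 s: |9| × 4 = 36 m
4–6 s: |-8| × 2 = 16 m
6–12 s: |-5| × 6 = 30 m
12–18 s: |4| × 6 = 24 m
Total distance = 106 m

106 m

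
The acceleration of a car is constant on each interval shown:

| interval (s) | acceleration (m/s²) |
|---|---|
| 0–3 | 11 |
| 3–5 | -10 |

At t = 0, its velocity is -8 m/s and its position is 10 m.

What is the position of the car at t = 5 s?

On each constant-a segment, Δv = aΔt and Δx = v₀Δt + ½aΔt²; chain segment to segment.
0–3 s: v starts -8 m/s; Δx = -8·3 + ½·11·3² = 25.5 m; v ends 25 m/s.
3–5 s: v starts 25 m/s; Δx = 25·2 + ½·-10·2² = 30 m; v ends 5 m/s.
x(5) = 10 + Σ Δx = 65.5 m.

65.5 m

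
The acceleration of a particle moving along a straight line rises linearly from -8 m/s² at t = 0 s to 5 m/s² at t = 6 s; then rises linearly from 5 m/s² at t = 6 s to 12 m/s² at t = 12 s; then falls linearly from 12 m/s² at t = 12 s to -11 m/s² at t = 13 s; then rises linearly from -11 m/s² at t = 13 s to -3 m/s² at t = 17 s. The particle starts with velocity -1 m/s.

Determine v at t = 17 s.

13.5 m/s

Δv equals the area under the a-t graph; then v = v₀ + Δv.
0–6 s: ½(-8 + 5)(6) = -9 m/s
6–12 s: ½(5 + 12)(6) = 51 m/s
12–13 s: ½(12 + -11)(1) = 0.5 m/s
13–17 s: ½(-11 + -3)(4) = -28 m/s
Δv = 14.5 m/s, so v(17) = -1 + (14.5) = 13.5 m/s.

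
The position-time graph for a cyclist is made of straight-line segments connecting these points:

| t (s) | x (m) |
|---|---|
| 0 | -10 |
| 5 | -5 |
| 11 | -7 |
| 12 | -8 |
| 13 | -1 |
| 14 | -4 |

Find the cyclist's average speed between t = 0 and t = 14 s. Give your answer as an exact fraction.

Average speed = (total path length)/(elapsed time); on a piecewise-linear x-t graph the path length is Σ|Δx|.
0–5 s: |Δx| = |-5 − -10| = 5 m
5–11 s: |Δx| = |-7 − -5| = 2 m
11–12 s: |Δx| = |-8 − -7| = 1 m
12–13 s: |Δx| = |-1 − -8| = 7 m
13–14 s: |Δx| = |-4 − -1| = 3 m
Total path = 18 m; average speed = 18/14 = 9/7 m/s.

9/7 m/s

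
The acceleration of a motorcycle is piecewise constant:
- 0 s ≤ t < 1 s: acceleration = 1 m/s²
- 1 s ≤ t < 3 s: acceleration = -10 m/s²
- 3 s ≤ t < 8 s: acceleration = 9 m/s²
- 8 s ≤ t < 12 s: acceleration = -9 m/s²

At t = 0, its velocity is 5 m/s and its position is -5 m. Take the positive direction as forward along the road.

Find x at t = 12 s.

87 m

On each constant-a segment, Δv = aΔt and Δx = v₀Δt + ½aΔt²; chain segment to segment.
0–1 s: v starts 5 m/s; Δx = 5·1 + ½·1·1² = 5.5 m; v ends 6 m/s.
1–3 s: v starts 6 m/s; Δx = 6·2 + ½·-10·2² = -8 m; v ends -14 m/s.
3–8 s: v starts -14 m/s; Δx = -14·5 + ½·9·5² = 42.5 m; v ends 31 m/s.
8–12 s: v starts 31 m/s; Δx = 31·4 + ½·-9·4² = 52 m; v ends -5 m/s.
x(12) = -5 + Σ Δx = 87 m.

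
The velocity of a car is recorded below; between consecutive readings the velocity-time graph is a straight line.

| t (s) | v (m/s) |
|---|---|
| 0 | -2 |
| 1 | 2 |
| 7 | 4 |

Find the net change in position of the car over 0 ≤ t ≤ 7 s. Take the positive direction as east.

Displacement is the signed area under the v-t curve.
0–1 s: ½(-2 + 2)(1) = 0 m
1–7 s: ½(2 + 4)(6) = 18 m
Net displacement = 18 m

18 m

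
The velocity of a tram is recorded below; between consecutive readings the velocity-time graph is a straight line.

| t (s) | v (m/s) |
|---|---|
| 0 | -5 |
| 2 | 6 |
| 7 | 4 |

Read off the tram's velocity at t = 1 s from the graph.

On 0–2 s the graph is linear from -5 to 6 m/s: v(1) = -5 + (6 − -5)·(1 − 0)/(2 − 0) = 0.5 m/s.

0.5 m/s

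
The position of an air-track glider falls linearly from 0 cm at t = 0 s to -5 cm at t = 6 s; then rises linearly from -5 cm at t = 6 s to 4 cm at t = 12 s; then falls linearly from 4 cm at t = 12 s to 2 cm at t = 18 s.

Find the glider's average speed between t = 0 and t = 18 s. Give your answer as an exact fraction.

Average speed = (total path length)/(elapsed time); on a piecewise-linear x-t graph the path length is Σ|Δx|.
0–6 s: |Δx| = |-5 − 0| = 5 cm
6–12 s: |Δx| = |4 − -5| = 9 cm
12–18 s: |Δx| = |2 − 4| = 2 cm
Total path = 16 cm; average speed = 16/18 = 8/9 cm/s.

8/9 cm/s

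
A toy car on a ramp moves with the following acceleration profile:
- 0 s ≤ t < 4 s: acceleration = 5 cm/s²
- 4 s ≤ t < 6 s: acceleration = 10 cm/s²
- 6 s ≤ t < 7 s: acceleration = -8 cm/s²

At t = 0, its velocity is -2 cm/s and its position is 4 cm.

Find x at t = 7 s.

On each constant-a segment, Δv = aΔt and Δx = v₀Δt + ½aΔt²; chain segment to segment.
0–4 s: v starts -2 cm/s; Δx = -2·4 + ½·5·4² = 32 cm; v ends 18 cm/s.
4–6 s: v starts 18 cm/s; Δx = 18·2 + ½·10·2² = 56 cm; v ends 38 cm/s.
6–7 s: v starts 38 cm/s; Δx = 38·1 + ½·-8·1² = 34 cm; v ends 30 cm/s.
x(7) = 4 + Σ Δx = 126 cm.

126 cm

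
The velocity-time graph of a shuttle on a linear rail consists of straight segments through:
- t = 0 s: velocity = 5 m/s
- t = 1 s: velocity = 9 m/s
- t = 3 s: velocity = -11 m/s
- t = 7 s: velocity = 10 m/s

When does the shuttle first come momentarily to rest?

v changes sign on 1–3 s (from 9 to -11); the graph is linear there, so v = 0 at t = 1 + (-9)·(3 − 1)/(-11 − 9) = 1.9 s.

t = 1.9 s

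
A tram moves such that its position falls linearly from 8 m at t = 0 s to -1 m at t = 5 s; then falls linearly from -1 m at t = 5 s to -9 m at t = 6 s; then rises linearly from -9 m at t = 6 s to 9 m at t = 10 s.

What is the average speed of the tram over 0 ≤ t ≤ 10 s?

3.5 m/s

Average speed = (total path length)/(elapsed time); on a piecewise-linear x-t graph the path length is Σ|Δx|.
0–5 s: |Δx| = |-1 − 8| = 9 m
5–6 s: |Δx| = |-9 − -1| = 8 m
6–10 s: |Δx| = |9 − -9| = 18 m
Total path = 35 m; average speed = 35/10 = 3.5 m/s.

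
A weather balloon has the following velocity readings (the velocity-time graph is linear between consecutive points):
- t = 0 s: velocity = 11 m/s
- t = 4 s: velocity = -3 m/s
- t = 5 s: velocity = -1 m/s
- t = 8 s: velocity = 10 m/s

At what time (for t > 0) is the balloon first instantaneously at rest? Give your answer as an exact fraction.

v changes sign on 0–4 s (from 11 to -3); the graph is linear there, so v = 0 at t = 0 + (-11)·(4 − 0)/(-3 − 11) = 22/7 s.

t = 22/7 s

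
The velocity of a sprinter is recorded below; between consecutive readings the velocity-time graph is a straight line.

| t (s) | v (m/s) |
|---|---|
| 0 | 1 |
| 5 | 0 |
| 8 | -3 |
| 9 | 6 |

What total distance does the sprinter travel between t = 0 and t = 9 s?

9.5 m

Distance (not displacement) is the total path length: add the absolute areas under v-t.
0–5 s: |½(1 + 0)(5)| = 2.5 m
5–8 s: |½(0 + -3)(3)| = 4.5 m
8–9 s: v = 0 at t = 25/3 s; triangle areas 0.5 + 2 = 2.5 m
Total distance = 9.5 m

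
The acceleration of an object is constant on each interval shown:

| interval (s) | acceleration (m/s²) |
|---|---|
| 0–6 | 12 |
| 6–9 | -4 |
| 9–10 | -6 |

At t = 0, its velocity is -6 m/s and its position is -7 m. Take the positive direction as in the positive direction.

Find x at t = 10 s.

On each constant-a segment, Δv = aΔt and Δx = v₀Δt + ½aΔt²; chain segment to segment.
0–6 s: v starts -6 m/s; Δx = -6·6 + ½·12·6² = 180 m; v ends 66 m/s.
6–9 s: v starts 66 m/s; Δx = 66·3 + ½·-4·3² = 180 m; v ends 54 m/s.
9–10 s: v starts 54 m/s; Δx = 54·1 + ½·-6·1² = 51 m; v ends 48 m/s.
x(10) = -7 + Σ Δx = 404 m.

404 m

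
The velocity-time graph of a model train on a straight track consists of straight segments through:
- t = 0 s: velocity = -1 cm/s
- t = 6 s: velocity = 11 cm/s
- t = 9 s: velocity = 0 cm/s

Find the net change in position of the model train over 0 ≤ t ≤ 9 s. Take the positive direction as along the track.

Net displacement equals the area under the velocity-time graph (areas below the axis count negative).
0–6 s: ½(-1 + 11)(6) = 30 cm
6–9 s: ½(11 + 0)(3) = 16.5 cm
Net displacement = 46.5 cm

46.5 cm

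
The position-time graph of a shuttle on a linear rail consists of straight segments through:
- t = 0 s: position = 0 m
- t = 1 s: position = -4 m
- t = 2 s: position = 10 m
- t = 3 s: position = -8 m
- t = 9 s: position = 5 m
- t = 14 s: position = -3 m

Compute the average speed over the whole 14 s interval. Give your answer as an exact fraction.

Average speed = (total path length)/(elapsed time); on a piecewise-linear x-t graph the path length is Σ|Δx|.
0–1 s: |Δx| = |-4 − 0| = 4 m
1–2 s: |Δx| = |10 − -4| = 14 m
2–3 s: |Δx| = |-8 − 10| = 18 m
3–9 s: |Δx| = |5 − -8| = 13 m
9–14 s: |Δx| = |-3 − 5| = 8 m
Total path = 57 m; average speed = 57/14 = 57/14 m/s.

57/14 m/s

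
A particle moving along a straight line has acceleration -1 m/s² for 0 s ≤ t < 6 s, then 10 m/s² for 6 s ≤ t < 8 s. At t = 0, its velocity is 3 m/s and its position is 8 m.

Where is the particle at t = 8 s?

On each constant-a segment, Δv = aΔt and Δx = v₀Δt + ½aΔt²; chain segment to segment.
0–6 s: v starts 3 m/s; Δx = 3·6 + ½·-1·6² = 0 m; v ends -3 m/s.
6–8 s: v starts -3 m/s; Δx = -3·2 + ½·10·2² = 14 m; v ends 17 m/s.
x(8) = 8 + Σ Δx = 22 m.

22 m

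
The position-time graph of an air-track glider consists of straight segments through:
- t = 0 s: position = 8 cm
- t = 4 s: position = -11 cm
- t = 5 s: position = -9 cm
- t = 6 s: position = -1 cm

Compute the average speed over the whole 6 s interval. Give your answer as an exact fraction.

Average speed = (total path length)/(elapsed time); on a piecewise-linear x-t graph the path length is Σ|Δx|.
0–4 s: |Δx| = |-11 − 8| = 19 cm
4–5 s: |Δx| = |-9 − -11| = 2 cm
5–6 s: |Δx| = |-1 − -9| = 8 cm
Total path = 29 cm; average speed = 29/6 = 29/6 cm/s.

29/6 cm/s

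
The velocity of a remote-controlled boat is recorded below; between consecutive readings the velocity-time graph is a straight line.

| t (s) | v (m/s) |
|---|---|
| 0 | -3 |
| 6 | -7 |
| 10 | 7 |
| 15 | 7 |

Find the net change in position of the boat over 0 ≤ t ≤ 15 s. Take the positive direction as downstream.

5 m

Net displacement equals the area under the velocity-time graph (areas below the axis count negative).
0–6 s: ½(-3 + -7)(6) = -30 m
6–10 s: ½(-7 + 7)(4) = 0 m
10–15 s: 7 × 5 = 35 m
Net displacement = 5 m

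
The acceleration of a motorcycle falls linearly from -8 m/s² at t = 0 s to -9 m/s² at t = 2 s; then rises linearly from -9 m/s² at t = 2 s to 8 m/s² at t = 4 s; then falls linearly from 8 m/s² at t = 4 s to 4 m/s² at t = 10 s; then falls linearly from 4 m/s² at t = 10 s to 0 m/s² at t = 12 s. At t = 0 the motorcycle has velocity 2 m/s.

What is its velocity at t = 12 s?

Δv equals the area under the a-t graph; then v = v₀ + Δv.
0–2 s: ½(-8 + -9)(2) = -17 m/s
2–4 s: ½(-9 + 8)(2) = -1 m/s
4–10 s: ½(8 + 4)(6) = 36 m/s
10–12 s: ½(4 + 0)(2) = 4 m/s
Δv = 22 m/s, so v(12) = 2 + (22) = 24 m/s.

24 m/s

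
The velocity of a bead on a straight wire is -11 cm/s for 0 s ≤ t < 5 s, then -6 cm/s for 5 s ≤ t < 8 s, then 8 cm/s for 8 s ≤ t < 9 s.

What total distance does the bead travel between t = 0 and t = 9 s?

Distance (not displacement) is the total path length: add the absolute areas under v-t.
0–5 s: |-11| × 5 = 55 cm
5–8 s: |-6| × 3 = 18 cm
8–9 s: |8| × 1 = 8 cm
Total distance = 81 cm

81 cm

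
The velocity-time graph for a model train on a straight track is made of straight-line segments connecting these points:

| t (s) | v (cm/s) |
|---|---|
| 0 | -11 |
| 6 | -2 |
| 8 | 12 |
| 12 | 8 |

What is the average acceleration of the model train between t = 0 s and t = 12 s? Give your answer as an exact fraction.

19/12 cm/s²

Average acceleration = Δv/Δt = (8 − -11)/(12 − 0) = 19/12 cm/s².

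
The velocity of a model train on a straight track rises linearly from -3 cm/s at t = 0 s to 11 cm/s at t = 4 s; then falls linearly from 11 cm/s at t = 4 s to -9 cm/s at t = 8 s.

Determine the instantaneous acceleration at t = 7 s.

Acceleration is the slope of the v-t graph on 4–8 s: (-9 − 11)/(8 − 4) = -5 cm/s².

-5 cm/s²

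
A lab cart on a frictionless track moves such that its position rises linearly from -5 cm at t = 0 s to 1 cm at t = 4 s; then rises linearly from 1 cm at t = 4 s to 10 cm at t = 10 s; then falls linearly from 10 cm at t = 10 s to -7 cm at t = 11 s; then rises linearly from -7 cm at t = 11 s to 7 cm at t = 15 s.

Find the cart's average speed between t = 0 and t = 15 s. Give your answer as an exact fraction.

Average speed = (total path length)/(elapsed time); on a piecewise-linear x-t graph the path length is Σ|Δx|.
0–4 s: |Δx| = |1 − -5| = 6 cm
4–10 s: |Δx| = |10 − 1| = 9 cm
10–11 s: |Δx| = |-7 − 10| = 17 cm
11–15 s: |Δx| = |7 − -7| = 14 cm
Total path = 46 cm; average speed = 46/15 = 46/15 cm/s.

46/15 cm/s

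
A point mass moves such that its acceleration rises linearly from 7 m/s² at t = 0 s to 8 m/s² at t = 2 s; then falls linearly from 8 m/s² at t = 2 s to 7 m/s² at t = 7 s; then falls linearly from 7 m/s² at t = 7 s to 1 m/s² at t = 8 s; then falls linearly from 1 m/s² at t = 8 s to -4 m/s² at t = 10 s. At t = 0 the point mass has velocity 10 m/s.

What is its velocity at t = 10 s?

63.5 m/s

Δv equals the area under the a-t graph; then v = v₀ + Δv.
0–2 s: ½(7 + 8)(2) = 15 m/s
2–7 s: ½(8 + 7)(5) = 37.5 m/s
7–8 s: ½(7 + 1)(1) = 4 m/s
8–10 s: ½(1 + -4)(2) = -3 m/s
Δv = 53.5 m/s, so v(10) = 10 + (53.5) = 63.5 m/s.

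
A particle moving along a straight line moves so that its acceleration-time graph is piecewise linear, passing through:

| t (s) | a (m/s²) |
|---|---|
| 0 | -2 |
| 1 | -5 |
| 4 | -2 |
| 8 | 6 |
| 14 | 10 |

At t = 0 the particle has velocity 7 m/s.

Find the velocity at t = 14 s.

49 m/s

Δv equals the area under the a-t graph; then v = v₀ + Δv.
0–1 s: ½(-2 + -5)(1) = -3.5 m/s
1–4 s: ½(-5 + -2)(3) = -10.5 m/s
4–8 s: ½(-2 + 6)(4) = 8 m/s
8–14 s: ½(6 + 10)(6) = 48 m/s
Δv = 42 m/s, so v(14) = 7 + (42) = 49 m/s.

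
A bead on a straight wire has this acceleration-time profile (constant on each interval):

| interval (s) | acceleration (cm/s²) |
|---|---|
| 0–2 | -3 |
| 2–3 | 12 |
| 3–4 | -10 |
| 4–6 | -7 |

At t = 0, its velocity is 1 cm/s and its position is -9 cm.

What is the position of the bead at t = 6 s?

On each constant-a segment, Δv = aΔt and Δx = v₀Δt + ½aΔt²; chain segment to segment.
0–2 s: v starts 1 cm/s; Δx = 1·2 + ½·-3·2² = -4 cm; v ends -5 cm/s.
2–3 s: v starts -5 cm/s; Δx = -5·1 + ½·12·1² = 1 cm; v ends 7 cm/s.
3–4 s: v starts 7 cm/s; Δx = 7·1 + ½·-10·1² = 2 cm; v ends -3 cm/s.
4–6 s: v starts -3 cm/s; Δx = -3·2 + ½·-7·2² = -20 cm; v ends -17 cm/s.
x(6) = -9 + Σ Δx = -30 cm.

-30 cm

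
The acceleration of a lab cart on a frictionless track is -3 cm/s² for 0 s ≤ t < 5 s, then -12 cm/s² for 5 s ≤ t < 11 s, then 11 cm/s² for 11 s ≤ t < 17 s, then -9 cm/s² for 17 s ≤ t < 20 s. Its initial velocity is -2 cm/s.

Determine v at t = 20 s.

Δv equals the area under the a-t graph; then v = v₀ + Δv.
0–5 s: -3 × 5 = -15 cm/s
5–11 s: -12 × 6 = -72 cm/s
11–17 s: 11 × 6 = 66 cm/s
17–20 s: -9 × 3 = -27 cm/s
Δv = -48 cm/s, so v(20) = -2 + (-48) = -50 cm/s.

-50 cm/s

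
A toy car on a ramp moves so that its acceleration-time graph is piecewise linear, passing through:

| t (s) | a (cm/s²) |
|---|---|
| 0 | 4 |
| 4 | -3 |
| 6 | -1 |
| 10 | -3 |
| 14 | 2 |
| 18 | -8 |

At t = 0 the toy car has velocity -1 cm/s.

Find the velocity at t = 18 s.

Δv equals the area under the a-t graph; then v = v₀ + Δv.
0–4 s: ½(4 + -3)(4) = 2 cm/s
4–6 s: ½(-3 + -1)(2) = -4 cm/s
6–10 s: ½(-1 + -3)(4) = -8 cm/s
10–14 s: ½(-3 + 2)(4) = -2 cm/s
14–18 s: ½(2 + -8)(4) = -12 cm/s
Δv = -24 cm/s, so v(18) = -1 + (-24) = -25 cm/s.

-25 cm/s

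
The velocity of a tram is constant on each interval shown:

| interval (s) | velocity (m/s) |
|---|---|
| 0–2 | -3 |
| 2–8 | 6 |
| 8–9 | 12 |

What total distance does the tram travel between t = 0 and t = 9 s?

Total distance travelled is ∫|v| dt — sum the magnitudes of each area piece.
0–2 s: |-3| × 2 = 6 m
2–8 s: |6| × 6 = 36 m
8–9 s: |12| × 1 = 12 m
Total distance = 54 m

54 m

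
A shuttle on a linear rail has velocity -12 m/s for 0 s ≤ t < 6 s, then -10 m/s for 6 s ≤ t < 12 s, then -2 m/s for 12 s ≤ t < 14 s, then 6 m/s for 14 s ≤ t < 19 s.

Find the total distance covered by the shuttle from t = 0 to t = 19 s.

Distance (not displacement) is the total path length: add the absolute areas under v-t.
0–6 s: |-12| × 6 = 72 m
6–12 s: |-10| × 6 = 60 m
12–14 s: |-2| × 2 = 4 m
14–19 s: |6| × 5 = 30 m
Total distance = 166 m

166 m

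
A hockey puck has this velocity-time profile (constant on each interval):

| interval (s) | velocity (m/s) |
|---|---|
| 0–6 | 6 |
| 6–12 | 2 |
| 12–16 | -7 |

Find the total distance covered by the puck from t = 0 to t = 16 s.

76 m

Distance (not displacement) is the total path length: add the absolute areas under v-t.
0–6 s: |6| × 6 = 36 m
6–12 s: |2| × 6 = 12 m
12–16 s: |-7| × 4 = 28 m
Total distance = 76 m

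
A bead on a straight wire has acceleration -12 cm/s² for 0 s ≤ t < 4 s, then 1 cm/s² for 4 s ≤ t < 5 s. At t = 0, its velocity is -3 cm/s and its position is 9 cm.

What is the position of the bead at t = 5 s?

On each constant-a segment, Δv = aΔt and Δx = v₀Δt + ½aΔt²; chain segment to segment.
0–4 s: v starts -3 cm/s; Δx = -3·4 + ½·-12·4² = -108 cm; v ends -51 cm/s.
4–5 s: v starts -51 cm/s; Δx = -51·1 + ½·1·1² = -50.5 cm; v ends -50 cm/s.
x(5) = 9 + Σ Δx = -149.5 cm.

-149.5 cm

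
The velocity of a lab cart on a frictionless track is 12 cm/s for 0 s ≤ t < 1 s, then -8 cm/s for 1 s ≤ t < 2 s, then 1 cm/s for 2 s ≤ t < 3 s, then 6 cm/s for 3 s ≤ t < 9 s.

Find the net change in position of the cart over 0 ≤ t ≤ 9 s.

Net displacement equals the area under the velocity-time graph (areas below the axis count negative).
0–1 s: 12 × 1 = 12 cm
1–2 s: -8 × 1 = -8 cm
2–3 s: 1 × 1 = 1 cm
3–9 s: 6 × 6 = 36 cm
Net displacement = 41 cm

41 cm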